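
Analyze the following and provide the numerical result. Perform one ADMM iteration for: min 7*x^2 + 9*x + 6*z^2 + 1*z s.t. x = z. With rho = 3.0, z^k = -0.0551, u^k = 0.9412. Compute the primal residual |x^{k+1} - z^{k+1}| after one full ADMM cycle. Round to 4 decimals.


ADMM iteration with rho = 3.0, z^k = -0.0551, u^k = 0.9412
Step 1: x-update.
Minimize 7*x^2 + 9*x + (3.0/2)*(x + 0.0551 + 0.9412)^2
FOC: (2*7 + 3.0)*x = -9 + 3.0*(-0.0551 - 0.9412)
x^{k+1} = -0.7052
Step 2: z-update.
Minimize 6*z^2 + 1*z + (3.0/2)*(-0.7052 - z + 0.9412)^2
FOC: (2*6 + 3.0)*z = -1 + 3.0*(-0.7052 + 0.9412)
z^{k+1} = -0.0195
Step 3: u-update.
u^{k+1} = 0.9412 - 0.7052 + 0.0195 = 0.2554
Step 4: Primal residual = |-0.7052 + 0.0195| = 0.6858


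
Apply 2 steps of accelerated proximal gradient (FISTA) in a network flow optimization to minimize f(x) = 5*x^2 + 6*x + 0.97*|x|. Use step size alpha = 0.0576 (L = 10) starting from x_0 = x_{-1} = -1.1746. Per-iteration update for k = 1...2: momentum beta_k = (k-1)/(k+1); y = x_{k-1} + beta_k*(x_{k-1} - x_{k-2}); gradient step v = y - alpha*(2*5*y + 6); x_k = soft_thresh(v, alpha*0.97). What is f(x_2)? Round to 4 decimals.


FISTA on f(x) = 5*x^2 + 6*x + 0.97*|x|
L = 10, alpha = 0.0576
Iteration 1: beta = 0.0, y = -1.1746 + 0.0*(-1.1746 + 1.1746) = -1.1746
  grad(y) = -5.746, v = y - alpha*grad = -0.8436
  prox(v) = soft_thresh(-0.8436, 0.0559) = -0.7878
Iteration 2: beta = 0.3333, y = -0.7878 + 0.3333*(-0.7878 + 1.1746) = -0.6588
  grad(y) = -0.5881, v = y - alpha*grad = -0.6249
  prox(v) = soft_thresh(-0.6249, 0.0559) = -0.5691
f(x_2) = 5*(-0.5691)^2 + 6*(-0.5691) + 0.97*|-0.5691| = -1.2432


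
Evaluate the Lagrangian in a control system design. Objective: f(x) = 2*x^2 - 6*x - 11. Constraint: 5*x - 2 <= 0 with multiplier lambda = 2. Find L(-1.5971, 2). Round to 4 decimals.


Step 1: Evaluate f(x).
f(-1.5971) = 2*(-1.5971)^2 - 6*(-1.5971) - 11 = 3.6841
Step 2: Evaluate g(x).
g(-1.5971) = 5*-1.5971 - 2 = -9.9855
Step 3: Compute Lagrangian.
L = 3.6841 + 2*-9.9855 = -16.2869


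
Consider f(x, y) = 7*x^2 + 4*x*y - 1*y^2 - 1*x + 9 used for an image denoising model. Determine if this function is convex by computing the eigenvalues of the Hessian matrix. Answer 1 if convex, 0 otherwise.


The Hessian of f(x,y) = 7*x^2 + 4*x*y - 1*y^2 - 1*x + 9 is:
H = [[14, 4], [4, -2]]
Trace = 14 - 2 = 12
Determinant = 14*-2 - (4)^2 = -44
Discriminant = (12)^2 - 4*-44 = 320.0
Eigenvalues: lambda_1 = -2.9443, lambda_2 = 14.9443
The function is not convex.

0


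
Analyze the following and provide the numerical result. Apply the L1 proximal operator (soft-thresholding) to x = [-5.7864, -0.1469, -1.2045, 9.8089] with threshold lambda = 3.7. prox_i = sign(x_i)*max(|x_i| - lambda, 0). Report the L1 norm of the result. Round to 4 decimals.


Soft-thresholding with lambda = 3.7:
prox(-5.7864) = sign(-5.7864)*max(|-5.7864| - 3.7, 0) = -2.0864
prox(-0.1469) = sign(-0.1469)*max(|-0.1469| - 3.7, 0) = 0.0
prox(-1.2045) = sign(-1.2045)*max(|-1.2045| - 3.7, 0) = 0.0
prox(9.8089) = sign(9.8089)*max(|9.8089| - 3.7, 0) = 6.1089
prox(x) = [-2.0864, 0.0, 0.0, 6.1089]
||prox(x)||_1 = 2.0864 + 0.0 + 0.0 + 6.1089 = 8.1953


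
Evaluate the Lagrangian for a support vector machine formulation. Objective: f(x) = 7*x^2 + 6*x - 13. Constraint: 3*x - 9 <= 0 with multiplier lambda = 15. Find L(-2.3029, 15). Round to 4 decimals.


Step 1: Evaluate f(x).
f(-2.3029) = 7*(-2.3029)^2 + 6*(-2.3029) - 13 = 10.306
Step 2: Evaluate g(x).
g(-2.3029) = 3*-2.3029 - 9 = -15.9087
Step 3: Compute Lagrangian.
L = 10.306 + 15*-15.9087 = -228.3245


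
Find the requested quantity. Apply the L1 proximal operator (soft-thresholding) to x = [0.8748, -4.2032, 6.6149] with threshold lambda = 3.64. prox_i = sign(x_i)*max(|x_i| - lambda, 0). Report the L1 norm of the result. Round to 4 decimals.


Soft-thresholding with lambda = 3.64:
prox(0.8748) = sign(0.8748)*max(|0.8748| - 3.64, 0) = 0.0
prox(-4.2032) = sign(-4.2032)*max(|-4.2032| - 3.64, 0) = -0.5632
prox(6.6149) = sign(6.6149)*max(|6.6149| - 3.64, 0) = 2.9749
prox(x) = [0.0, -0.5632, 2.9749]
||prox(x)||_1 = 0.0 + 0.5632 + 2.9749 = 3.5381


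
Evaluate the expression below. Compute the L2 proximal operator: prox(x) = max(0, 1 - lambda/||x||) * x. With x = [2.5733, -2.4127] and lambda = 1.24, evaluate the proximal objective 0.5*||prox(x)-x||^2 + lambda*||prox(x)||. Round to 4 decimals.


Step 1: Compute ||x||.
||x|| = 3.5275
Step 2: Compute scaling factor.
scale = max(0, 1 - 1.24/3.5275) = 0.6485
Step 3: prox(x) = [1.6687, -1.5646]
||prox(x)|| = 2.2875
Step 4: Proximal objective.
0.5*||prox-x||^2 = 0.7688
lambda*||prox|| = 2.8365
Total = 3.6053


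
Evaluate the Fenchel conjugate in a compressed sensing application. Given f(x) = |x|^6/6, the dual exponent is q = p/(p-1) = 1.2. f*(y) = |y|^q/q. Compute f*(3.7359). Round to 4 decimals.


The conjugate exponent q satisfies 1/p + 1/q = 1.
p = 6, so q = 6/(6 - 1) = 1.2
|y|^q = 3.7359^1.2 = 4.8627
f*(3.7359) = 4.8627 / 1.2 = 4.0522


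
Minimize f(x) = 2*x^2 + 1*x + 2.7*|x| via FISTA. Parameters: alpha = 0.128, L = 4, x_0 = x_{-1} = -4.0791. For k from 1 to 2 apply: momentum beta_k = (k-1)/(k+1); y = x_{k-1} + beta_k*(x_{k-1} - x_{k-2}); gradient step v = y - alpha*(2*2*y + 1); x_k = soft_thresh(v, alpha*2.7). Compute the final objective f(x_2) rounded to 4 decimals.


FISTA on f(x) = 2*x^2 + 1*x + 2.7*|x|
L = 4, alpha = 0.128
Iteration 1: beta = 0.0, y = -4.0791 + 0.0*(-4.0791 + 4.0791) = -4.0791
  grad(y) = -15.3164, v = y - alpha*grad = -2.1186
  prox(v) = soft_thresh(-2.1186, 0.3456) = -1.773
Iteration 2: beta = 0.3333, y = -1.773 + 0.3333*(-1.773 + 4.0791) = -1.0043
  grad(y) = -3.0172, v = y - alpha*grad = -0.6181
  prox(v) = soft_thresh(-0.6181, 0.3456) = -0.2725
f(x_2) = 2*(-0.2725)^2 + 1*(-0.2725) + 2.7*|-0.2725| = 0.6118


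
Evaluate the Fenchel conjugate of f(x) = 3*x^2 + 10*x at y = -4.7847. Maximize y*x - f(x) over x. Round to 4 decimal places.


f*(y) = sup_x {y*x - a*x^2 - b*x} = sup_x {(y-b)*x - a*x^2}
FOC: (y - b) - 2a*x = 0 => x* = (y - b)/(2a)
x* = (-4.7847 - 10)/(2*3) = -2.4641
f*(-4.7847) = (y-b)^2/(4a) = (-4.7847 - 10)^2/(4*3)
= 218.5874/12 = 18.2156


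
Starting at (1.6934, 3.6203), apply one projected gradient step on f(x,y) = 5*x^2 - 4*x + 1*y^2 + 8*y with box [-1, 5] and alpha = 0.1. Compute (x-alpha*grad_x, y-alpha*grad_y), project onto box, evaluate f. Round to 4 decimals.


Step 1: Compute gradient at (1.6934, 3.6203).
grad_x = 2*5*1.6934 - 4 = 12.934
grad_y = 2*1*3.6203 + 8 = 15.2406
Step 2: Gradient step.
x_raw = 1.6934 - 0.1*12.934 = 0.4
y_raw = 3.6203 - 0.1*15.2406 = 2.0962
Step 3: Project onto [-1, 5].
x_proj = clip(0.4) = 0.4
y_proj = clip(2.0962) = 2.0962
Step 4: Evaluate f.
f(0.4, 2.0962) = 20.3641


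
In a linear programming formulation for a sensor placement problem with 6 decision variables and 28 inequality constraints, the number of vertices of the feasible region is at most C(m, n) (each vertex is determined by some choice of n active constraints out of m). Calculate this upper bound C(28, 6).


Each vertex corresponds to some choice of n active constraints out of m, so the number of vertices is at most C(m, n) = m! / (n!(m-n)!).
m = 28, n = 6
Numerator: 28 * 27 * 26 * 25 * 24 * 23
Denominator: 6! = 720
C(28, 6) = 376740


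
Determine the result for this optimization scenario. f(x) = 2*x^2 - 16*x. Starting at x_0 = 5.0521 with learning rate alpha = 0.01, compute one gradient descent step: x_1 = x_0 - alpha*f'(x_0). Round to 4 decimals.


We compute the gradient at x_0 and apply the update.
f'(x) = 4*x - 16
f'(5.0521) = 4*5.0521 - 16 = 4.2084
x_1 = 5.0521 - 0.01*4.2084 = 5.01


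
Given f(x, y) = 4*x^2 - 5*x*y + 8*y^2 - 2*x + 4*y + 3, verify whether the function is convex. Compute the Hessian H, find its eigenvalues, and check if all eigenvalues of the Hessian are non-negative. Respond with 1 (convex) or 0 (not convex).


The Hessian of f(x,y) = 4*x^2 - 5*x*y + 8*y^2 - 2*x + 4*y + 3 is:
H = [[8, -5], [-5, 16]]
Trace = 8 + 16 = 24
Determinant = 8*16 - (-5)^2 = 103
Discriminant = (24)^2 - 4*103 = 164.0
Eigenvalues: lambda_1 = 5.5969, lambda_2 = 18.4031
The function is convex.

1


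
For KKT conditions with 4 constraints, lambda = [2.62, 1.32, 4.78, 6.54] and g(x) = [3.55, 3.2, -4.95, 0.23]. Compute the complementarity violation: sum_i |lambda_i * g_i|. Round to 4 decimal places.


KKT complementary slackness check:
lambda_1 * g_1 = 2.62 * 3.55 = 9.301
lambda_2 * g_2 = 1.32 * 3.2 = 4.224
lambda_3 * g_3 = 4.78 * -4.95 = -23.661
lambda_4 * g_4 = 6.54 * 0.23 = 1.5042
Total violation = 9.301 + 4.224 + 23.661 + 1.5042 = 38.6902


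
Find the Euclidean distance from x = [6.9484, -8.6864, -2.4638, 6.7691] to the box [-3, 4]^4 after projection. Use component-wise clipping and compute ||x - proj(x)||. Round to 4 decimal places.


Project each component onto [-3, 4].
clip(6.9484) = 4.0, clip(-8.6864) = -3.0, clip(-2.4638) = -2.4638, clip(6.7691) = 4.0
Projection = [4.0, -3.0, -2.4638, 4.0]
Squared diffs: [8.6931, 32.3351, 0.0, 7.6679]
Distance = sqrt(48.6961) = 6.9783


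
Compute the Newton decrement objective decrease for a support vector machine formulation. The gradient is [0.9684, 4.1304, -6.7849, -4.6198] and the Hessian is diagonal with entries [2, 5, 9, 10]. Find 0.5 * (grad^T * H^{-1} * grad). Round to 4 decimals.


Step 1: H is diagonal, so H^(-1) * g = [0.4842, 0.8261, -0.7539, -0.462].
Step 2: g^T H^(-1) g = sum_i g_i^2 / H_ii
  = (0.9684)^2/2 + (4.1304)^2/5 + (-6.7849)^2/9 + (-4.6198)^2/10
  = 0.4689 + 3.412 + 5.115 + 2.1343 = 11.1302
Step 3: Objective decrease = 0.5 * g^T H^(-1) g = 5.5651


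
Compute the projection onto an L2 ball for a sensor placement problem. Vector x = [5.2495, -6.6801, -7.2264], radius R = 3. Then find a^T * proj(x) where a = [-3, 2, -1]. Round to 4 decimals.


Step 1: Compute ||x|| (intermediates to 6 decimals).
||x|| = sqrt(5.2495^2 + (-6.6801)^2 + (-7.2264)^2) = 11.153557
Step 2: Project.
Since ||x|| > R, scale = R/||x|| = 3/11.153557 = 0.268972, proj(x) = scale * x
proj(x) = [1.411969, -1.79676, -1.943699]
Step 3: Dot product.
a^T * proj(x) = -3*1.411969 + 2*(-1.79676) - 1*(-1.943699) = -5.8857


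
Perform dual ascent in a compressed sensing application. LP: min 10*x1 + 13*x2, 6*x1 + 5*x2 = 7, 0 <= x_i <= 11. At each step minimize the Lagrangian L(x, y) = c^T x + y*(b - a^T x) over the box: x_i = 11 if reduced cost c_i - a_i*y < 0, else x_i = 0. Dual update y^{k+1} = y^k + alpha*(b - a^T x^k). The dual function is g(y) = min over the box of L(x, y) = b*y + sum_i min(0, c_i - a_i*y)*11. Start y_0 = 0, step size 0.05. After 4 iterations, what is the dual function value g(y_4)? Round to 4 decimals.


Dual ascent for LP: min 10*x1 + 13*x2, 6*x1 + 5*x2 = 7, 0 <= x_i <= 11
Step 1: y^k = 0.0, reduced costs: (10.0, 13.0)
  x^k = (0.0, 0.0), subgradient = b - a^T x = 7.0
  y^{k+1} = 0.0 + 0.05*7.0 = 0.35
Step 2: y^k = 0.35, reduced costs: (7.9, 11.25)
  x^k = (0.0, 0.0), subgradient = b - a^T x = 7.0
  y^{k+1} = 0.35 + 0.05*7.0 = 0.7
Step 3: y^k = 0.7, reduced costs: (5.8, 9.5)
  x^k = (0.0, 0.0), subgradient = b - a^T x = 7.0
  y^{k+1} = 0.7 + 0.05*7.0 = 1.05
Step 4: y^k = 1.05, reduced costs: (3.7, 7.75)
  x^k = (0.0, 0.0), subgradient = b - a^T x = 7.0
  y^{k+1} = 1.05 + 0.05*7.0 = 1.4
Dual objective at y_4 = 1.4: reduced costs (1.6, 6.0), box minimizer x = (0.0, 0.0)
g(y_4) = b*y + (c1 - a1*y)*x1 + (c2 - a2*y)*x2 = 7*1.4 + 1.6*0.0 + 6.0*0.0 = 9.8 + 0.0 + 0.0 = 9.8


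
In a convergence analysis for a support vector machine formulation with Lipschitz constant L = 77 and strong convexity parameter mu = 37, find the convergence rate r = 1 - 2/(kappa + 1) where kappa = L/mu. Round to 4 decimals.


Step 1: Compute the condition number.
kappa = L/mu = 77/37 = 2.0811
Step 2: Compute the convergence rate.
r = 1 - 2/(kappa + 1) = 1 - 2*mu/(L + mu) = (L - mu)/(L + mu) = 40/114 = 0.3509


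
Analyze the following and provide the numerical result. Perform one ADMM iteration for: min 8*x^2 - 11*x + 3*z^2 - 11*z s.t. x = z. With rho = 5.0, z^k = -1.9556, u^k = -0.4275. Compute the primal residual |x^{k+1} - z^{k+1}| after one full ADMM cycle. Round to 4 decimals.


ADMM iteration with rho = 5.0, z^k = -1.9556, u^k = -0.4275
Step 1: x-update.
Minimize 8*x^2 - 11*x + (5.0/2)*(x + 1.9556 - 0.4275)^2
FOC: (2*8 + 5.0)*x = 11 + 5.0*(-1.9556 + 0.4275)
x^{k+1} = 0.16
Step 2: z-update.
Minimize 3*z^2 - 11*z + (5.0/2)*(0.16 - z - 0.4275)^2
FOC: (2*3 + 5.0)*z = 11 + 5.0*(0.16 - 0.4275)
z^{k+1} = 0.8784
Step 3: u-update.
u^{k+1} = -0.4275 + 0.16 - 0.8784 = -1.1459
Step 4: Primal residual = |0.16 - 0.8784| = 0.7184


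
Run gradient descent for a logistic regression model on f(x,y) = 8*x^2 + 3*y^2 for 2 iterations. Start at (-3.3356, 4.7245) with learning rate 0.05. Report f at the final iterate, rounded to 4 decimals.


Gradient descent on f(x,y) = 8*x^2 + 3*y^2.
Starting point: (-3.3356, 4.7245), alpha = 0.05
Step 1: grad_x = 2*8*-3.3356 = -53.3696, grad_y = 2*3*4.7245 = 28.347
  x_1 = -3.3356 - 0.05*-53.3696 = -0.6671
  y_1 = 4.7245 - 0.05*28.347 = 3.3072
Step 2: grad_x = 2*8*-0.6671 = -10.6739, grad_y = 2*3*3.3072 = 19.8429
  x_2 = -0.6671 - 0.05*-10.6739 = -0.1334
  y_2 = 3.3072 - 0.05*19.8429 = 2.315
f(-0.1334, 2.315) = 8*(-0.1334)^2 + 3*2.315^2 = 16.2202


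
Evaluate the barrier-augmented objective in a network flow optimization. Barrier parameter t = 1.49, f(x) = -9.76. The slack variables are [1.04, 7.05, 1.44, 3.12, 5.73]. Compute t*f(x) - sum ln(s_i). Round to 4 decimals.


Step 1: Compute log-barrier.
ln values: [0.0392, 1.953, 0.3646, 1.1378, 1.7457]
phi = -(0.0392 + 1.953 + 0.3646 + 1.1378 + 1.7457) = -5.2404
Step 2: Compute augmented objective.
t*f(x) = 1.49*-9.76 = -14.5424
Total = -14.5424 - 5.2404 = -19.7828


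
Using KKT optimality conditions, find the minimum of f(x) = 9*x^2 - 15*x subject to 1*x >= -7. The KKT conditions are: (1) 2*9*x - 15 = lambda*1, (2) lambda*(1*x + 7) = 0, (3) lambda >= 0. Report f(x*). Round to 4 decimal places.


Step 1: Try lambda = 0 (constraint inactive).
Stationarity: 2*9*x - 15 = 0
x* = 15/(2*9) = 5/6 = 0.8333 (rounded; the exact value 5/6 is used below)
Check constraint: 1*0.8333 = 0.8333 >= -7 -- satisfied.
Step 2: Compute optimal value.
f(x*) = 9*(5/6)^2 - 15*(5/6) = -6.25


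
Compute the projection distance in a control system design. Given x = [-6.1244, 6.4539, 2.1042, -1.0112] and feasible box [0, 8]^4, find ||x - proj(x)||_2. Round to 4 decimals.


Project each component onto [0, 8].
clip(-6.1244) = 0.0, clip(6.4539) = 6.4539, clip(2.1042) = 2.1042, clip(-1.0112) = 0.0
Projection = [0.0, 6.4539, 2.1042, 0.0]
Squared diffs: [37.5083, 0.0, 0.0, 1.0225]
Distance = sqrt(38.5308) = 6.2073


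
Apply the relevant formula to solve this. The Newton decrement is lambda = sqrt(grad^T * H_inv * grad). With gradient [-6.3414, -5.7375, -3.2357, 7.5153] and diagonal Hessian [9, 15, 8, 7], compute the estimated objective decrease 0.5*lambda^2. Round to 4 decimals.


Step 1: H is diagonal, so H^(-1) * g = [-0.7046, -0.3825, -0.4045, 1.0736].
Step 2: g^T H^(-1) g = sum_i g_i^2 / H_ii
  = (-6.3414)^2/9 + (-5.7375)^2/15 + (-3.2357)^2/8 + (7.5153)^2/7
  = 4.4682 + 2.1946 + 1.3087 + 8.0685 = 16.04
Step 3: Objective decrease = 0.5 * g^T H^(-1) g = 8.02


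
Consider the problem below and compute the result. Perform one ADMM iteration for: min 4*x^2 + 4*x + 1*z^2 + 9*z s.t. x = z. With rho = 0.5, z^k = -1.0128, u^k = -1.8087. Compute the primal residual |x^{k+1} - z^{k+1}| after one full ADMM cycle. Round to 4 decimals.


ADMM iteration with rho = 0.5, z^k = -1.0128, u^k = -1.8087
Step 1: x-update.
Minimize 4*x^2 + 4*x + (0.5/2)*(x + 1.0128 - 1.8087)^2
FOC: (2*4 + 0.5)*x = -4 + 0.5*(-1.0128 + 1.8087)
x^{k+1} = -0.4238
Step 2: z-update.
Minimize 1*z^2 + 9*z + (0.5/2)*(-0.4238 - z - 1.8087)^2
FOC: (2*1 + 0.5)*z = -9 + 0.5*(-0.4238 - 1.8087)
z^{k+1} = -4.0465
Step 3: u-update.
u^{k+1} = -1.8087 - 0.4238 + 4.0465 = 1.814
Step 4: Primal residual = |-0.4238 + 4.0465| = 3.6227


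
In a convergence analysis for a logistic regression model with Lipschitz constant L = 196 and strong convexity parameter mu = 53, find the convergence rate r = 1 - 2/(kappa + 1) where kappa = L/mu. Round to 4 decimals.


Step 1: Compute the condition number.
kappa = L/mu = 196/53 = 3.6981
Step 2: Compute the convergence rate.
r = 1 - 2/(kappa + 1) = 1 - 2*mu/(L + mu) = (L - mu)/(L + mu) = 143/249 = 0.5743


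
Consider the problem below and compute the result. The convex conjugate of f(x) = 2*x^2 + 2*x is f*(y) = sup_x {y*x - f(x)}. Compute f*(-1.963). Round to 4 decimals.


f*(y) = sup_x {y*x - a*x^2 - b*x} = sup_x {(y-b)*x - a*x^2}
FOC: (y - b) - 2a*x = 0 => x* = (y - b)/(2a)
x* = (-1.963 - 2)/(2*2) = -0.9908
f*(-1.963) = (y-b)^2/(4a) = (-1.963 - 2)^2/(4*2)
= 15.7054/8 = 1.9632


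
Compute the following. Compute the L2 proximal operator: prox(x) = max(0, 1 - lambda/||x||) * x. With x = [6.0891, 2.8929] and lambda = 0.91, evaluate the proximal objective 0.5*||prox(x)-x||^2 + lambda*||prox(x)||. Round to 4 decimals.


Step 1: Compute ||x||.
||x|| = 6.7414
Step 2: Compute scaling factor.
scale = max(0, 1 - 0.91/6.7414) = 0.865
Step 3: prox(x) = [5.2671, 2.5024]
||prox(x)|| = 5.8314
Step 4: Proximal objective.
0.5*||prox-x||^2 = 0.4141
lambda*||prox|| = 5.3066
Total = 5.7206


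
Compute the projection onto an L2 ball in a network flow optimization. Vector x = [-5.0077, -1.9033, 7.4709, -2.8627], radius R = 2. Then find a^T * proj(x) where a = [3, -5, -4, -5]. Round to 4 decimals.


Step 1: Compute ||x|| (intermediates to 6 decimals).
||x|| = sqrt((-5.0077)^2 + (-1.9033)^2 + 7.4709^2 + (-2.8627)^2) = 9.628552
Step 2: Project.
Since ||x|| > R, scale = R/||x|| = 2/9.628552 = 0.207716, proj(x) = scale * x
proj(x) = [-1.040179, -0.395346, 1.551825, -0.594629]
Step 3: Dot product.
a^T * proj(x) = 3*(-1.040179) - 5*(-0.395346) - 4*1.551825 - 5*(-0.594629) = -4.378


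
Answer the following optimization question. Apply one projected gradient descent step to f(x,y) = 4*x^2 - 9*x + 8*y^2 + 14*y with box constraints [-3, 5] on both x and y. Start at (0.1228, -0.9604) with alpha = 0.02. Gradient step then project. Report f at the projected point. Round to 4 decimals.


Step 1: Compute gradient at (0.1228, -0.9604).
grad_x = 2*4*0.1228 - 9 = -8.0176
grad_y = 2*8*-0.9604 + 14 = -1.3664
Step 2: Gradient step.
x_raw = 0.1228 - 0.02*-8.0176 = 0.2832
y_raw = -0.9604 - 0.02*-1.3664 = -0.9331
Step 3: Project onto [-3, 5].
x_proj = clip(0.2832) = 0.2832
y_proj = clip(-0.9331) = -0.9331
Step 4: Evaluate f.
f(0.2832, -0.9331) = -8.3257


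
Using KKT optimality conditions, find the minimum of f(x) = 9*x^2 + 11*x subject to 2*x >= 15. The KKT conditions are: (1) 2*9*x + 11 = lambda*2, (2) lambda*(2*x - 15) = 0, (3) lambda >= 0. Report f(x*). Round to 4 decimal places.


Step 1: Try lambda = 0 (constraint inactive).
x_unc = -11/(2*9) = -0.6111
Check: 2*-0.6111 = -1.2222 < 15 -- violated!
Step 2: Constraint must be active: 2*x = 15
x* = 15/2 = 7.5
lambda = (2*9*7.5 + 11)/2 = 73.0
Step 3: Compute optimal value.
f(x*) = 9*7.5^2 + 11*7.5 = 588.75


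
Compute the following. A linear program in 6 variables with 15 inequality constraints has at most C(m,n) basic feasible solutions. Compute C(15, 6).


Each vertex corresponds to some choice of n active constraints out of m, so the number of vertices is at most C(m, n) = m! / (n!(m-n)!).
m = 15, n = 6
Numerator: 15 * 14 * 13 * 12 * 11 * 10
Denominator: 6! = 720
C(15, 6) = 5005


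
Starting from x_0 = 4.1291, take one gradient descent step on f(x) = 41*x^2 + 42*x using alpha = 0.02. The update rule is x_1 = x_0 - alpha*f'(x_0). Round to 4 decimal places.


We compute the gradient at x_0 and apply the update.
f'(x) = 82*x + 42
f'(4.1291) = 82*4.1291 + 42 = 380.5862
x_1 = 4.1291 - 0.02*380.5862 = -3.4826


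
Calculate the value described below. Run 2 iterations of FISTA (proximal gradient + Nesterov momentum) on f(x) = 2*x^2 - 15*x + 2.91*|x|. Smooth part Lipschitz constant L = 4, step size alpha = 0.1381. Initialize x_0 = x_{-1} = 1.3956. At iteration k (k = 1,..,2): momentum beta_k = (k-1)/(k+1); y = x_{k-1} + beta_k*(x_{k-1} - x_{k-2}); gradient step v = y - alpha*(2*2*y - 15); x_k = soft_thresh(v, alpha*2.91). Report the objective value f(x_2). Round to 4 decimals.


FISTA on f(x) = 2*x^2 - 15*x + 2.91*|x|
L = 4, alpha = 0.1381
Iteration 1: beta = 0.0, y = 1.3956 + 0.0*(1.3956 - 1.3956) = 1.3956
  grad(y) = -9.4176, v = y - alpha*grad = 2.6962
  prox(v) = soft_thresh(2.6962, 0.4019) = 2.2943
Iteration 2: beta = 0.3333, y = 2.2943 + 0.3333*(2.2943 - 1.3956) = 2.5939
  grad(y) = -4.6245, v = y - alpha*grad = 3.2325
  prox(v) = soft_thresh(3.2325, 0.4019) = 2.8306
f(x_2) = 2*2.8306^2 - 15*2.8306 + 2.91*|2.8306| = -18.1974


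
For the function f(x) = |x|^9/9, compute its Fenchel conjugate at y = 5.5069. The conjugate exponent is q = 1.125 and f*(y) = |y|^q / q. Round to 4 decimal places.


The conjugate exponent q satisfies 1/p + 1/q = 1.
p = 9, so q = 9/(9 - 1) = 1.125
|y|^q = 5.5069^1.125 = 6.8159
f*(5.5069) = 6.8159 / 1.125 = 6.0585


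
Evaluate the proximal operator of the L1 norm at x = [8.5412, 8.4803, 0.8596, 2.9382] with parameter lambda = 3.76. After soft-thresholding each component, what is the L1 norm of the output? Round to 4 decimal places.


Soft-thresholding with lambda = 3.76:
prox(8.5412) = sign(8.5412)*max(|8.5412| - 3.76, 0) = 4.7812
prox(8.4803) = sign(8.4803)*max(|8.4803| - 3.76, 0) = 4.7203
prox(0.8596) = sign(0.8596)*max(|0.8596| - 3.76, 0) = 0.0
prox(2.9382) = sign(2.9382)*max(|2.9382| - 3.76, 0) = 0.0
prox(x) = [4.7812, 4.7203, 0.0, 0.0]
||prox(x)||_1 = 4.7812 + 4.7203 + 0.0 + 0.0 = 9.5015


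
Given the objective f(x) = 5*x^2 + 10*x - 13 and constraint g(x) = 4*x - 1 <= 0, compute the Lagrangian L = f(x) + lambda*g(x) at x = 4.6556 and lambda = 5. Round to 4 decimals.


Step 1: Evaluate f(x).
f(4.6556) = 5*4.6556^2 + 10*4.6556 - 13 = 141.9291
Step 2: Evaluate g(x).
g(4.6556) = 4*4.6556 - 1 = 17.6224
Step 3: Compute Lagrangian.
L = 141.9291 + 5*17.6224 = 230.0411


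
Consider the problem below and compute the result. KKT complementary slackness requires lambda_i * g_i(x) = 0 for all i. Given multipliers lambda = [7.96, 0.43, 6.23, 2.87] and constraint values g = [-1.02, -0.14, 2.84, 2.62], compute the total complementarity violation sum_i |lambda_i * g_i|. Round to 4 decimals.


KKT complementary slackness check:
lambda_1 * g_1 = 7.96 * -1.02 = -8.1192
lambda_2 * g_2 = 0.43 * -0.14 = -0.0602
lambda_3 * g_3 = 6.23 * 2.84 = 17.6932
lambda_4 * g_4 = 2.87 * 2.62 = 7.5194
Total violation = 8.1192 + 0.0602 + 17.6932 + 7.5194 = 33.392


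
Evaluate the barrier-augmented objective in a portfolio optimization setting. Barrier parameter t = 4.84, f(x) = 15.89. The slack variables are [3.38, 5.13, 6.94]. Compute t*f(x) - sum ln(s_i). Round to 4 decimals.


Step 1: Compute log-barrier.
ln values: [1.2179, 1.6351, 1.9373]
phi = -(1.2179 + 1.6351 + 1.9373) = -4.7903
Step 2: Compute augmented objective.
t*f(x) = 4.84*15.89 = 76.9076
Total = 76.9076 - 4.7903 = 72.1173


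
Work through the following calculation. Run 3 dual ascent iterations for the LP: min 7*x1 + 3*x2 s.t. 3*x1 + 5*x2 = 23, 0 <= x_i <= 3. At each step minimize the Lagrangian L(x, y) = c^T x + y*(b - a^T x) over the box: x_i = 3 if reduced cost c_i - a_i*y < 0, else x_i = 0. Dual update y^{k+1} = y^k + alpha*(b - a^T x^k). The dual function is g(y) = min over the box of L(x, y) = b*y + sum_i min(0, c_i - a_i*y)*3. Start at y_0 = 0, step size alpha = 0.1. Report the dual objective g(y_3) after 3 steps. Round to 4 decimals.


Dual ascent for LP: min 7*x1 + 3*x2, 3*x1 + 5*x2 = 23, 0 <= x_i <= 3
Step 1: y^k = 0.0, reduced costs: (7.0, 3.0)
  x^k = (0.0, 0.0), subgradient = b - a^T x = 23.0
  y^{k+1} = 0.0 + 0.1*23.0 = 2.3
Step 2: y^k = 2.3, reduced costs: (0.1, -8.5)
  x^k = (0.0, 3.0), subgradient = b - a^T x = 8.0
  y^{k+1} = 2.3 + 0.1*8.0 = 3.1
Step 3: y^k = 3.1, reduced costs: (-2.3, -12.5)
  x^k = (3.0, 3.0), subgradient = b - a^T x = -1.0
  y^{k+1} = 3.1 + 0.1*-1.0 = 3.0
Dual objective at y_3 = 3.0: reduced costs (-2.0, -12.0), box minimizer x = (3.0, 3.0)
g(y_3) = b*y + (c1 - a1*y)*x1 + (c2 - a2*y)*x2 = 23*3.0 + (-2.0)*3.0 + (-12.0)*3.0 = 69.0 - 6.0 - 36.0 = 27.0


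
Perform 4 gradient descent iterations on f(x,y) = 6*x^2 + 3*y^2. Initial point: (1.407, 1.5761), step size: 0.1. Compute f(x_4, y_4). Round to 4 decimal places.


Gradient descent on f(x,y) = 6*x^2 + 3*y^2.
Starting point: (1.407, 1.5761), alpha = 0.1
Step 1: grad_x = 2*6*1.407 = 16.884, grad_y = 2*3*1.5761 = 9.4566
  x_1 = 1.407 - 0.1*16.884 = -0.2814
  y_1 = 1.5761 - 0.1*9.4566 = 0.6304
Step 2: grad_x = 2*6*-0.2814 = -3.3768, grad_y = 2*3*0.6304 = 3.7826
  x_2 = -0.2814 - 0.1*-3.3768 = 0.0563
  y_2 = 0.6304 - 0.1*3.7826 = 0.2522
Step 3: grad_x = 2*6*0.0563 = 0.6754, grad_y = 2*3*0.2522 = 1.5131
  x_3 = 0.0563 - 0.1*0.6754 = -0.0113
  y_3 = 0.2522 - 0.1*1.5131 = 0.1009
Step 4: grad_x = 2*6*-0.0113 = -0.1351, grad_y = 2*3*0.1009 = 0.6052
  x_4 = -0.0113 - 0.1*-0.1351 = 0.0023
  y_4 = 0.1009 - 0.1*0.6052 = 0.0403
f(0.0023, 0.0403) = 6*0.0023^2 + 3*0.0403^2 = 0.0049


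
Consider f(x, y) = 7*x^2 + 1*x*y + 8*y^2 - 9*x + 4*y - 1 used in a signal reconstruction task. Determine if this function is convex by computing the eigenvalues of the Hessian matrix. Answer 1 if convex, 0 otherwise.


The Hessian of f(x,y) = 7*x^2 + 1*x*y + 8*y^2 - 9*x + 4*y - 1 is:
H = [[14, 1], [1, 16]]
Trace = 14 + 16 = 30
Determinant = 14*16 - (1)^2 = 223
Discriminant = (30)^2 - 4*223 = 8.0
Eigenvalues: lambda_1 = 13.5858, lambda_2 = 16.4142
The function is convex.

1


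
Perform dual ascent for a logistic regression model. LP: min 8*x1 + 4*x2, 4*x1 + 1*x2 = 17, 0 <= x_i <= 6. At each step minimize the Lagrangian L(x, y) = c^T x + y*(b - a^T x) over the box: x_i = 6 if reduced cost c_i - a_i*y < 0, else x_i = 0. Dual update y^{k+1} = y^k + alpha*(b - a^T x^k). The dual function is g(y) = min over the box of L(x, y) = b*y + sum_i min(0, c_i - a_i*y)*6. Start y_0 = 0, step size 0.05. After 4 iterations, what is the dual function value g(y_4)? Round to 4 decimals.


Dual ascent for LP: min 8*x1 + 4*x2, 4*x1 + 1*x2 = 17, 0 <= x_i <= 6
Step 1: y^k = 0.0, reduced costs: (8.0, 4.0)
  x^k = (0.0, 0.0), subgradient = b - a^T x = 17.0
  y^{k+1} = 0.0 + 0.05*17.0 = 0.85
Step 2: y^k = 0.85, reduced costs: (4.6, 3.15)
  x^k = (0.0, 0.0), subgradient = b - a^T x = 17.0
  y^{k+1} = 0.85 + 0.05*17.0 = 1.7
Step 3: y^k = 1.7, reduced costs: (1.2, 2.3)
  x^k = (0.0, 0.0), subgradient = b - a^T x = 17.0
  y^{k+1} = 1.7 + 0.05*17.0 = 2.55
Step 4: y^k = 2.55, reduced costs: (-2.2, 1.45)
  x^k = (6.0, 0.0), subgradient = b - a^T x = -7.0
  y^{k+1} = 2.55 + 0.05*-7.0 = 2.2
Dual objective at y_4 = 2.2: reduced costs (-0.8, 1.8), box minimizer x = (6.0, 0.0)
g(y_4) = b*y + (c1 - a1*y)*x1 + (c2 - a2*y)*x2 = 17*2.2 + (-0.8)*6.0 + 1.8*0.0 = 37.4 - 4.8 + 0.0 = 32.6


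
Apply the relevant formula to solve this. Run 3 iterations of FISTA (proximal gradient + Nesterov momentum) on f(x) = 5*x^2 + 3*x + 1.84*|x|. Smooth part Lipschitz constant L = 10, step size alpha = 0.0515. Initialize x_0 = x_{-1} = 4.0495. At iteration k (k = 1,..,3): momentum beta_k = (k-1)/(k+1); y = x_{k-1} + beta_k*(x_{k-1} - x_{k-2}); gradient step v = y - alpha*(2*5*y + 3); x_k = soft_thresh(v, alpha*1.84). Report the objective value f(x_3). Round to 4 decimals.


FISTA on f(x) = 5*x^2 + 3*x + 1.84*|x|
L = 10, alpha = 0.0515
Iteration 1: beta = 0.0, y = 4.0495 + 0.0*(4.0495 - 4.0495) = 4.0495
  grad(y) = 43.495, v = y - alpha*grad = 1.8095
  prox(v) = soft_thresh(1.8095, 0.0948) = 1.7147
Iteration 2: beta = 0.3333, y = 1.7147 + 0.3333*(1.7147 - 4.0495) = 0.9365
  grad(y) = 12.365, v = y - alpha*grad = 0.2997
  prox(v) = soft_thresh(0.2997, 0.0948) = 0.2049
Iteration 3: beta = 0.5, y = 0.2049 + 0.5*(0.2049 - 1.7147) = -0.55
  grad(y) = -2.4996, v = y - alpha*grad = -0.4212
  prox(v) = soft_thresh(-0.4212, 0.0948) = -0.3265
f(x_3) = 5*(-0.3265)^2 + 3*(-0.3265) + 1.84*|-0.3265| = 0.1542


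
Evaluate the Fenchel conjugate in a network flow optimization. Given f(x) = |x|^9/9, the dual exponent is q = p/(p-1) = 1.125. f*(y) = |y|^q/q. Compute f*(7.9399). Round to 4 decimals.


The conjugate exponent q satisfies 1/p + 1/q = 1.
p = 9, so q = 9/(9 - 1) = 1.125
|y|^q = 7.9399^1.125 = 10.2871
f*(7.9399) = 10.2871 / 1.125 = 9.1441


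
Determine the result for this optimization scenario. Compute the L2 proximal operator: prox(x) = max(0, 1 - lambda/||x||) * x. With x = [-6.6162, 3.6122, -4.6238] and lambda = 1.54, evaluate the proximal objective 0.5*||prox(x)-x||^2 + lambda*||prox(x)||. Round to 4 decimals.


Step 1: Compute ||x||.
||x|| = 8.8432
Step 2: Compute scaling factor.
scale = max(0, 1 - 1.54/8.8432) = 0.8259
Step 3: prox(x) = [-5.464, 2.9832, -3.8186]
||prox(x)|| = 7.3032
Step 4: Proximal objective.
0.5*||prox-x||^2 = 1.1858
lambda*||prox|| = 11.2469
Total = 12.4327


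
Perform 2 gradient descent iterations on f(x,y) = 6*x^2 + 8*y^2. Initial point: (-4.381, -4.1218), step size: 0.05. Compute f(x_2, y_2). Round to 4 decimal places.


Gradient descent on f(x,y) = 6*x^2 + 8*y^2.
Starting point: (-4.381, -4.1218), alpha = 0.05
Step 1: grad_x = 2*6*-4.381 = -52.572, grad_y = 2*8*-4.1218 = -65.9488
  x_1 = -4.381 - 0.05*-52.572 = -1.7524
  y_1 = -4.1218 - 0.05*-65.9488 = -0.8244
Step 2: grad_x = 2*6*-1.7524 = -21.0288, grad_y = 2*8*-0.8244 = -13.1898
  x_2 = -1.7524 - 0.05*-21.0288 = -0.701
  y_2 = -0.8244 - 0.05*-13.1898 = -0.1649
f(-0.701, -0.1649) = 6*(-0.701)^2 + 8*(-0.1649)^2 = 3.1655


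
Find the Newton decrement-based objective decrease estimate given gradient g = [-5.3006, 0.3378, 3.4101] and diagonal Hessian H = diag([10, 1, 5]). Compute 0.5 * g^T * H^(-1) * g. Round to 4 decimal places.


Step 1: H is diagonal, so H^(-1) * g = [-0.5301, 0.3378, 0.682].
Step 2: g^T H^(-1) g = sum_i g_i^2 / H_ii
  = (-5.3006)^2/10 + (0.3378)^2/1 + (3.4101)^2/5
  = 2.8096 + 0.1141 + 2.3258 = 5.2495
Step 3: Objective decrease = 0.5 * g^T H^(-1) g = 2.6248


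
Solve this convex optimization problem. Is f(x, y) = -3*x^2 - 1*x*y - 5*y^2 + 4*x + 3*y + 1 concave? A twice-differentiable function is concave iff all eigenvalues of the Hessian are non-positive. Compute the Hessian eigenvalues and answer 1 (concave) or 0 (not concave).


The Hessian of f(x,y) = -3*x^2 - 1*x*y - 5*y^2 + 4*x + 3*y + 1 is:
H = [[-6, -1], [-1, -10]]
Trace = -6 - 10 = -16
Determinant = -6*-10 - (-1)^2 = 59
Discriminant = (-16)^2 - 4*59 = 20.0
Eigenvalues: lambda_1 = -10.2361, lambda_2 = -5.7639
The function is concave.

1


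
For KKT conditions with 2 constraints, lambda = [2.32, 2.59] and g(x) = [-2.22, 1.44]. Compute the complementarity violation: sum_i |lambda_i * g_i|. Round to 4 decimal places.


KKT complementary slackness check:
lambda_1 * g_1 = 2.32 * -2.22 = -5.1504
lambda_2 * g_2 = 2.59 * 1.44 = 3.7296
Total violation = 5.1504 + 3.7296 = 8.88


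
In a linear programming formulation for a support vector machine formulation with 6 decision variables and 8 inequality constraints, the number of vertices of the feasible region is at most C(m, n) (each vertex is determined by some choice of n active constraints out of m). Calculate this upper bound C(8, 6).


Each vertex corresponds to some choice of n active constraints out of m, so the number of vertices is at most C(m, n) = m! / (n!(m-n)!).
m = 8, n = 6
Numerator: 8 * 7 * 6 * 5 * 4 * 3
Denominator: 6! = 720
C(8, 6) = 28


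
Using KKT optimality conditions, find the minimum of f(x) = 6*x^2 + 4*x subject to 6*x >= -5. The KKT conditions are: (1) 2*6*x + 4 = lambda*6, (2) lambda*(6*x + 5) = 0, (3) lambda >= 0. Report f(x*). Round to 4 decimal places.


Step 1: Try lambda = 0 (constraint inactive).
Stationarity: 2*6*x + 4 = 0
x* = -4/(2*6) = -1/3 = -0.3333 (rounded; the exact value -1/3 is used below)
Check constraint: 6*-0.3333 = -1.9998 >= -5 -- satisfied.
Step 2: Compute optimal value.
f(x*) = 6*(-1/3)^2 + 4*(-1/3) = -0.6667


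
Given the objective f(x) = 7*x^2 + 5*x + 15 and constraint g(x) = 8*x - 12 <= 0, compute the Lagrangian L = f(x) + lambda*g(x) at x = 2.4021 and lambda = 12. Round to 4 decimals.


Step 1: Evaluate f(x).
f(2.4021) = 7*2.4021^2 + 5*2.4021 + 15 = 67.4011
Step 2: Evaluate g(x).
g(2.4021) = 8*2.4021 - 12 = 7.2168
Step 3: Compute Lagrangian.
L = 67.4011 + 12*7.2168 = 154.0027


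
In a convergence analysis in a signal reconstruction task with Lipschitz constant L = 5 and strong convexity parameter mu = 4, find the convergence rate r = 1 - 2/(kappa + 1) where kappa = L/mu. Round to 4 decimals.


Step 1: Compute the condition number.
kappa = L/mu = 5/4 = 1.25
Step 2: Compute the convergence rate.
r = 1 - 2/(kappa + 1) = 1 - 2*mu/(L + mu) = (L - mu)/(L + mu) = 1/9 = 0.1111


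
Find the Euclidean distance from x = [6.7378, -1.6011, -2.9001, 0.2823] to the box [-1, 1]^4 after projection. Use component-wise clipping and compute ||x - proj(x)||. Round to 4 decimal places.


Project each component onto [-1, 1].
clip(6.7378) = 1.0, clip(-1.6011) = -1.0, clip(-2.9001) = -1.0, clip(0.2823) = 0.2823
Projection = [1.0, -1.0, -1.0, 0.2823]
Squared diffs: [32.9223, 0.3613, 3.6104, 0.0]
Distance = sqrt(36.894) = 6.074


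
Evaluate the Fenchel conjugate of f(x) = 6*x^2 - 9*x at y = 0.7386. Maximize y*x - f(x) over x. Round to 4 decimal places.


f*(y) = sup_x {y*x - a*x^2 - b*x} = sup_x {(y-b)*x - a*x^2}
FOC: (y - b) - 2a*x = 0 => x* = (y - b)/(2a)
x* = (0.7386 + 9)/(2*6) = 0.8116
f*(0.7386) = (y-b)^2/(4a) = (0.7386 + 9)^2/(4*6)
= 94.8403/24 = 3.9517


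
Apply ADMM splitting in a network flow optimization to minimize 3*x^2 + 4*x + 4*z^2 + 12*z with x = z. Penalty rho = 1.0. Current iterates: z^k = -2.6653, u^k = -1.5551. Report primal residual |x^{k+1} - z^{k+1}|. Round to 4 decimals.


ADMM iteration with rho = 1.0, z^k = -2.6653, u^k = -1.5551
Step 1: x-update.
Minimize 3*x^2 + 4*x + (1.0/2)*(x + 2.6653 - 1.5551)^2
FOC: (2*3 + 1.0)*x = -4 + 1.0*(-2.6653 + 1.5551)
x^{k+1} = -0.73
Step 2: z-update.
Minimize 4*z^2 + 12*z + (1.0/2)*(-0.73 - z - 1.5551)^2
FOC: (2*4 + 1.0)*z = -12 + 1.0*(-0.73 - 1.5551)
z^{k+1} = -1.5872
Step 3: u-update.
u^{k+1} = -1.5551 - 0.73 + 1.5872 = -0.6979
Step 4: Primal residual = |-0.73 + 1.5872| = 0.8572


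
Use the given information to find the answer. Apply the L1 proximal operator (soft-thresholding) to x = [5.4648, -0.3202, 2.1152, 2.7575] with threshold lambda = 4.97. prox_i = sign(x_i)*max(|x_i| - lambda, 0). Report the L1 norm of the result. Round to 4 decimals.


Soft-thresholding with lambda = 4.97:
prox(5.4648) = sign(5.4648)*max(|5.4648| - 4.97, 0) = 0.4948
prox(-0.3202) = sign(-0.3202)*max(|-0.3202| - 4.97, 0) = 0.0
prox(2.1152) = sign(2.1152)*max(|2.1152| - 4.97, 0) = 0.0
prox(2.7575) = sign(2.7575)*max(|2.7575| - 4.97, 0) = 0.0
prox(x) = [0.4948, 0.0, 0.0, 0.0]
||prox(x)||_1 = 0.4948 + 0.0 + 0.0 + 0.0 = 0.4948


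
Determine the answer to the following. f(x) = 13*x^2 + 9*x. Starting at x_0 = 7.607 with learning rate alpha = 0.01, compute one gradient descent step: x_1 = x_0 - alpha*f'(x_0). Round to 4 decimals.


We compute the gradient at x_0 and apply the update.
f'(x) = 26*x + 9
f'(7.607) = 26*7.607 + 9 = 206.782
x_1 = 7.607 - 0.01*206.782 = 5.5392


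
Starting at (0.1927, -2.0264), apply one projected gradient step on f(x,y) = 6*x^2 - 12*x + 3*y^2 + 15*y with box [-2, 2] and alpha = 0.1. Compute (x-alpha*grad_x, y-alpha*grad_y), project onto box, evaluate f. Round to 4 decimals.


Step 1: Compute gradient at (0.1927, -2.0264).
grad_x = 2*6*0.1927 - 12 = -9.6876
grad_y = 2*3*-2.0264 + 15 = 2.8416
Step 2: Gradient step.
x_raw = 0.1927 - 0.1*-9.6876 = 1.1615
y_raw = -2.0264 - 0.1*2.8416 = -2.3106
Step 3: Project onto [-2, 2].
x_proj = clip(1.1615) = 1.1615
y_proj = clip(-2.3106) = -2.0
Step 4: Evaluate f.
f(1.1615, -2.0) = -23.8436


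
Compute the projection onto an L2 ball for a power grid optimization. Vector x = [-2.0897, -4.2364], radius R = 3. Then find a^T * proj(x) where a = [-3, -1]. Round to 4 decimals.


Step 1: Compute ||x|| (intermediates to 6 decimals).
||x|| = sqrt((-2.0897)^2 + (-4.2364)^2) = 4.723762
Step 2: Project.
Since ||x|| > R, scale = R/||x|| = 3/4.723762 = 0.635087, proj(x) = scale * x
proj(x) = [-1.327141, -2.690483]
Step 3: Dot product.
a^T * proj(x) = -3*(-1.327141) - 1*(-2.690483) = 6.6719


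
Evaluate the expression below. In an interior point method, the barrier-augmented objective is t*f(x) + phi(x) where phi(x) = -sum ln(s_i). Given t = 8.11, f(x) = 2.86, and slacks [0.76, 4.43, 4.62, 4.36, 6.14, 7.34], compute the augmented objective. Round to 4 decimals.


Step 1: Compute log-barrier.
ln values: [-0.2744, 1.4884, 1.5304, 1.4725, 1.8148, 1.9933]
phi = -(-0.2744 + 1.4884 + 1.5304 + 1.4725 + 1.8148 + 1.9933) = -8.025
Step 2: Compute augmented objective.
t*f(x) = 8.11*2.86 = 23.1946
Total = 23.1946 - 8.025 = 15.1696


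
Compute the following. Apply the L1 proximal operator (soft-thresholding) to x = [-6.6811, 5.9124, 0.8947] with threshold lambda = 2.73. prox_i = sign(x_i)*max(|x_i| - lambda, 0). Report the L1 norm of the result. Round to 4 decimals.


Soft-thresholding with lambda = 2.73:
prox(-6.6811) = sign(-6.6811)*max(|-6.6811| - 2.73, 0) = -3.9511
prox(5.9124) = sign(5.9124)*max(|5.9124| - 2.73, 0) = 3.1824
prox(0.8947) = sign(0.8947)*max(|0.8947| - 2.73, 0) = 0.0
prox(x) = [-3.9511, 3.1824, 0.0]
||prox(x)||_1 = 3.9511 + 3.1824 + 0.0 = 7.1335


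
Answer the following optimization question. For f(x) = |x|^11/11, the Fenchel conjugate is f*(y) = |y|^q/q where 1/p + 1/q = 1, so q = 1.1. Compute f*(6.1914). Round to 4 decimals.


The conjugate exponent q satisfies 1/p + 1/q = 1.
p = 11, so q = 11/(11 - 1) = 1.1
|y|^q = 6.1914^1.1 = 7.4296
f*(6.1914) = 7.4296 / 1.1 = 6.7542


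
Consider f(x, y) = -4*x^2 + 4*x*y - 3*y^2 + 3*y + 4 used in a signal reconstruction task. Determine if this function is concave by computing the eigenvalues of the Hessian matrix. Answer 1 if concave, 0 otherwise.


The Hessian of f(x,y) = -4*x^2 + 4*x*y - 3*y^2 + 3*y + 4 is:
H = [[-8, 4], [4, -6]]
Trace = -8 - 6 = -14
Determinant = -8*-6 - (4)^2 = 32
Discriminant = (-14)^2 - 4*32 = 68.0
Eigenvalues: lambda_1 = -11.1231, lambda_2 = -2.8769
The function is concave.

1


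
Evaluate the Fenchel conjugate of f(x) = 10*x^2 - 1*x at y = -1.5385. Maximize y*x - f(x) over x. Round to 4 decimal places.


f*(y) = sup_x {y*x - a*x^2 - b*x} = sup_x {(y-b)*x - a*x^2}
FOC: (y - b) - 2a*x = 0 => x* = (y - b)/(2a)
x* = (-1.5385 + 1)/(2*10) = -0.0269
f*(-1.5385) = (y-b)^2/(4a) = (-1.5385 + 1)^2/(4*10)
= 0.29/40 = 0.0072


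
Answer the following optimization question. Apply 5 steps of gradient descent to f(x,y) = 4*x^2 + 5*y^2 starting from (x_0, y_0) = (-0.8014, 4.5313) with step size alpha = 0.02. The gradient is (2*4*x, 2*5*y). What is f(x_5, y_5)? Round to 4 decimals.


Gradient descent on f(x,y) = 4*x^2 + 5*y^2.
Starting point: (-0.8014, 4.5313), alpha = 0.02
Step 1: grad_x = 2*4*-0.8014 = -6.4112, grad_y = 2*5*4.5313 = 45.313
  x_1 = -0.8014 - 0.02*-6.4112 = -0.6732
  y_1 = 4.5313 - 0.02*45.313 = 3.625
Step 2: grad_x = 2*4*-0.6732 = -5.3854, grad_y = 2*5*3.625 = 36.2504
  x_2 = -0.6732 - 0.02*-5.3854 = -0.5655
  y_2 = 3.625 - 0.02*36.2504 = 2.9
Step 3: grad_x = 2*4*-0.5655 = -4.5237, grad_y = 2*5*2.9 = 29.0003
  x_3 = -0.5655 - 0.02*-4.5237 = -0.475
  y_3 = 2.9 - 0.02*29.0003 = 2.32
Step 4: grad_x = 2*4*-0.475 = -3.7999, grad_y = 2*5*2.32 = 23.2003
  x_4 = -0.475 - 0.02*-3.7999 = -0.399
  y_4 = 2.32 - 0.02*23.2003 = 1.856
Step 5: grad_x = 2*4*-0.399 = -3.192, grad_y = 2*5*1.856 = 18.5602
  x_5 = -0.399 - 0.02*-3.192 = -0.3352
  y_5 = 1.856 - 0.02*18.5602 = 1.4848
f(-0.3352, 1.4848) = 4*(-0.3352)^2 + 5*1.4848^2 = 11.4727


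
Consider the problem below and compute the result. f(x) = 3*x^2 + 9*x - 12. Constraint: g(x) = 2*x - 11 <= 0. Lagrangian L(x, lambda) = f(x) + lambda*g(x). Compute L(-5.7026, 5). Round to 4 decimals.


Step 1: Evaluate f(x).
f(-5.7026) = 3*(-5.7026)^2 + 9*(-5.7026) - 12 = 34.2355
Step 2: Evaluate g(x).
g(-5.7026) = 2*-5.7026 - 11 = -22.4052
Step 3: Compute Lagrangian.
L = 34.2355 + 5*-22.4052 = -77.7905


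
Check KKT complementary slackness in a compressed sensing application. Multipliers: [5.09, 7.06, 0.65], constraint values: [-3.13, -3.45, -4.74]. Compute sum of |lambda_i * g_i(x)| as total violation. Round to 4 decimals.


KKT complementary slackness check:
lambda_1 * g_1 = 5.09 * -3.13 = -15.9317
lambda_2 * g_2 = 7.06 * -3.45 = -24.357
lambda_3 * g_3 = 0.65 * -4.74 = -3.081
Total violation = 15.9317 + 24.357 + 3.081 = 43.3697
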